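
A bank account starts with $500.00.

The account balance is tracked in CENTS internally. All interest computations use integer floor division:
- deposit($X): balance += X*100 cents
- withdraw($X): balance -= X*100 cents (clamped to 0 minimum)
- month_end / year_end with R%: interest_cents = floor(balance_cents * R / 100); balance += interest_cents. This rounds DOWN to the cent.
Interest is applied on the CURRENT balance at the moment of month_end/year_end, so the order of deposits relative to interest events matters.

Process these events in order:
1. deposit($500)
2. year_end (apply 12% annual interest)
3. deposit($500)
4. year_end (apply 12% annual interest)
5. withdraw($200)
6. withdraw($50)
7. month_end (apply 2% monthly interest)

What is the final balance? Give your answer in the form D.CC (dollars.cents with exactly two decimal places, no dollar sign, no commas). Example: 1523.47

After 1 (deposit($500)): balance=$1000.00 total_interest=$0.00
After 2 (year_end (apply 12% annual interest)): balance=$1120.00 total_interest=$120.00
After 3 (deposit($500)): balance=$1620.00 total_interest=$120.00
After 4 (year_end (apply 12% annual interest)): balance=$1814.40 total_interest=$314.40
After 5 (withdraw($200)): balance=$1614.40 total_interest=$314.40
After 6 (withdraw($50)): balance=$1564.40 total_interest=$314.40
After 7 (month_end (apply 2% monthly interest)): balance=$1595.68 total_interest=$345.68

Answer: 1595.68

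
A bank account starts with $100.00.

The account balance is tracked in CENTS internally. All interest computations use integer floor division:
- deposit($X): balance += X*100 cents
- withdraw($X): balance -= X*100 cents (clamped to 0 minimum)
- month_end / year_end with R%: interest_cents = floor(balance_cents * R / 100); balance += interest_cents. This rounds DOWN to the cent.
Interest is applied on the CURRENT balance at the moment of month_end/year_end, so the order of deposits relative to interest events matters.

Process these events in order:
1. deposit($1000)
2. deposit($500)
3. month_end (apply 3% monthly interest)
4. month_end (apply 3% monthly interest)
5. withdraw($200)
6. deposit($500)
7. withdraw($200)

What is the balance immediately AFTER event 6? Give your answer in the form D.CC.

After 1 (deposit($1000)): balance=$1100.00 total_interest=$0.00
After 2 (deposit($500)): balance=$1600.00 total_interest=$0.00
After 3 (month_end (apply 3% monthly interest)): balance=$1648.00 total_interest=$48.00
After 4 (month_end (apply 3% monthly interest)): balance=$1697.44 total_interest=$97.44
After 5 (withdraw($200)): balance=$1497.44 total_interest=$97.44
After 6 (deposit($500)): balance=$1997.44 total_interest=$97.44

Answer: 1997.44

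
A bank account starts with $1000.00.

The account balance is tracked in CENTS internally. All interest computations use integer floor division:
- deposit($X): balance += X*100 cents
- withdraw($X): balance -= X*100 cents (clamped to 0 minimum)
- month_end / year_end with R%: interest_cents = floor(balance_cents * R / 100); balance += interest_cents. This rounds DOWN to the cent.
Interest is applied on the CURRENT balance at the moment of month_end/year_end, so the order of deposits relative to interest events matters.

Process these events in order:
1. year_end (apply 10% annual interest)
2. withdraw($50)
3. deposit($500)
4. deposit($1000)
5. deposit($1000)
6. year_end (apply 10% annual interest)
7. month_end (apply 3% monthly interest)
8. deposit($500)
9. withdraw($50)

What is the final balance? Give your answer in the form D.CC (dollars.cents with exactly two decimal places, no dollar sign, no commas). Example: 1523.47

Answer: 4472.15

Derivation:
After 1 (year_end (apply 10% annual interest)): balance=$1100.00 total_interest=$100.00
After 2 (withdraw($50)): balance=$1050.00 total_interest=$100.00
After 3 (deposit($500)): balance=$1550.00 total_interest=$100.00
After 4 (deposit($1000)): balance=$2550.00 total_interest=$100.00
After 5 (deposit($1000)): balance=$3550.00 total_interest=$100.00
After 6 (year_end (apply 10% annual interest)): balance=$3905.00 total_interest=$455.00
After 7 (month_end (apply 3% monthly interest)): balance=$4022.15 total_interest=$572.15
After 8 (deposit($500)): balance=$4522.15 total_interest=$572.15
After 9 (withdraw($50)): balance=$4472.15 total_interest=$572.15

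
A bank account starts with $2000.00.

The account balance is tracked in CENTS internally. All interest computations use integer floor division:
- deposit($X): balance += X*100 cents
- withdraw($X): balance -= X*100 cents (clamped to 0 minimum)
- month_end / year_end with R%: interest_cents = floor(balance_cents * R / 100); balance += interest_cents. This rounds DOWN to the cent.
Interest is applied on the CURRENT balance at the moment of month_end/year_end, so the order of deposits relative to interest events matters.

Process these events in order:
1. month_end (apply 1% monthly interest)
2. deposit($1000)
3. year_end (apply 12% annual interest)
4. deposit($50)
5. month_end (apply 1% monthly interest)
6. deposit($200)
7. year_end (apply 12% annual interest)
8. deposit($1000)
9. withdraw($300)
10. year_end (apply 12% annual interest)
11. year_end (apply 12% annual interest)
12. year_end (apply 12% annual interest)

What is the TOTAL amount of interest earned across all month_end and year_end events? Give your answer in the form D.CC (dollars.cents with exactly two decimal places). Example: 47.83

After 1 (month_end (apply 1% monthly interest)): balance=$2020.00 total_interest=$20.00
After 2 (deposit($1000)): balance=$3020.00 total_interest=$20.00
After 3 (year_end (apply 12% annual interest)): balance=$3382.40 total_interest=$382.40
After 4 (deposit($50)): balance=$3432.40 total_interest=$382.40
After 5 (month_end (apply 1% monthly interest)): balance=$3466.72 total_interest=$416.72
After 6 (deposit($200)): balance=$3666.72 total_interest=$416.72
After 7 (year_end (apply 12% annual interest)): balance=$4106.72 total_interest=$856.72
After 8 (deposit($1000)): balance=$5106.72 total_interest=$856.72
After 9 (withdraw($300)): balance=$4806.72 total_interest=$856.72
After 10 (year_end (apply 12% annual interest)): balance=$5383.52 total_interest=$1433.52
After 11 (year_end (apply 12% annual interest)): balance=$6029.54 total_interest=$2079.54
After 12 (year_end (apply 12% annual interest)): balance=$6753.08 total_interest=$2803.08

Answer: 2803.08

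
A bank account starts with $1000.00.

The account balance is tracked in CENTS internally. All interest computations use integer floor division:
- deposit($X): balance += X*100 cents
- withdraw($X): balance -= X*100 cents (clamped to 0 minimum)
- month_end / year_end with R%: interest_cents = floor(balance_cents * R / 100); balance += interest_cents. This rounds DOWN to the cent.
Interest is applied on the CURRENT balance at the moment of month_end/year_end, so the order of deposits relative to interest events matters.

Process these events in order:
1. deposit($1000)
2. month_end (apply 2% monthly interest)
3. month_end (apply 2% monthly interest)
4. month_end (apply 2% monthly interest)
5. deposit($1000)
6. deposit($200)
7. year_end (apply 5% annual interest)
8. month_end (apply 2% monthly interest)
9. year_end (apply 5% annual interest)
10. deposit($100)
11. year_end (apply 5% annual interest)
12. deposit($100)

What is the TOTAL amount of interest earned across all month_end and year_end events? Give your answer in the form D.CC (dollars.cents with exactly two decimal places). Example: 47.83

Answer: 728.02

Derivation:
After 1 (deposit($1000)): balance=$2000.00 total_interest=$0.00
After 2 (month_end (apply 2% monthly interest)): balance=$2040.00 total_interest=$40.00
After 3 (month_end (apply 2% monthly interest)): balance=$2080.80 total_interest=$80.80
After 4 (month_end (apply 2% monthly interest)): balance=$2122.41 total_interest=$122.41
After 5 (deposit($1000)): balance=$3122.41 total_interest=$122.41
After 6 (deposit($200)): balance=$3322.41 total_interest=$122.41
After 7 (year_end (apply 5% annual interest)): balance=$3488.53 total_interest=$288.53
After 8 (month_end (apply 2% monthly interest)): balance=$3558.30 total_interest=$358.30
After 9 (year_end (apply 5% annual interest)): balance=$3736.21 total_interest=$536.21
After 10 (deposit($100)): balance=$3836.21 total_interest=$536.21
After 11 (year_end (apply 5% annual interest)): balance=$4028.02 total_interest=$728.02
After 12 (deposit($100)): balance=$4128.02 total_interest=$728.02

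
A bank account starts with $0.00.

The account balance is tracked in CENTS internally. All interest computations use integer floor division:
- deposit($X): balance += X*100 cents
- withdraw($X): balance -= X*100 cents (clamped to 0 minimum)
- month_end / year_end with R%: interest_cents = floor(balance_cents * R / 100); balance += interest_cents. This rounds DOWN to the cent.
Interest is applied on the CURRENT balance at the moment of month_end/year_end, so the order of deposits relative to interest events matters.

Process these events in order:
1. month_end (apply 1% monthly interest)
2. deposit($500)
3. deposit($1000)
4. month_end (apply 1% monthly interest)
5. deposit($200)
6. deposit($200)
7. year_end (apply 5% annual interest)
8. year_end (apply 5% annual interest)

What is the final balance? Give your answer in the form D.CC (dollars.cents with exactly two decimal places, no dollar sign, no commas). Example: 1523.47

Answer: 2111.28

Derivation:
After 1 (month_end (apply 1% monthly interest)): balance=$0.00 total_interest=$0.00
After 2 (deposit($500)): balance=$500.00 total_interest=$0.00
After 3 (deposit($1000)): balance=$1500.00 total_interest=$0.00
After 4 (month_end (apply 1% monthly interest)): balance=$1515.00 total_interest=$15.00
After 5 (deposit($200)): balance=$1715.00 total_interest=$15.00
After 6 (deposit($200)): balance=$1915.00 total_interest=$15.00
After 7 (year_end (apply 5% annual interest)): balance=$2010.75 total_interest=$110.75
After 8 (year_end (apply 5% annual interest)): balance=$2111.28 total_interest=$211.28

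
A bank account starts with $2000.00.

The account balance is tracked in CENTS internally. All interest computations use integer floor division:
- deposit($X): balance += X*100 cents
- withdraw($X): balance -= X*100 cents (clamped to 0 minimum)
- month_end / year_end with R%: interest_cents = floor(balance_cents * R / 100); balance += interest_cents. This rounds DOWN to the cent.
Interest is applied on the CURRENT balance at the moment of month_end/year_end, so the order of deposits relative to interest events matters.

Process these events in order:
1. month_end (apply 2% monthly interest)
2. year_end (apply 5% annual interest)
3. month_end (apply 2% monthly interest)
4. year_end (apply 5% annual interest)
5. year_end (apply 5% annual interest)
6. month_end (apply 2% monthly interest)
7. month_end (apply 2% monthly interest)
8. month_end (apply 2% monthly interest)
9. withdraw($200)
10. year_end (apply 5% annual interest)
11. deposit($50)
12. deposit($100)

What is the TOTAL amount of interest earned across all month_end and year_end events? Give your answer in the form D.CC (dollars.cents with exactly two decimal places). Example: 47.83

After 1 (month_end (apply 2% monthly interest)): balance=$2040.00 total_interest=$40.00
After 2 (year_end (apply 5% annual interest)): balance=$2142.00 total_interest=$142.00
After 3 (month_end (apply 2% monthly interest)): balance=$2184.84 total_interest=$184.84
After 4 (year_end (apply 5% annual interest)): balance=$2294.08 total_interest=$294.08
After 5 (year_end (apply 5% annual interest)): balance=$2408.78 total_interest=$408.78
After 6 (month_end (apply 2% monthly interest)): balance=$2456.95 total_interest=$456.95
After 7 (month_end (apply 2% monthly interest)): balance=$2506.08 total_interest=$506.08
After 8 (month_end (apply 2% monthly interest)): balance=$2556.20 total_interest=$556.20
After 9 (withdraw($200)): balance=$2356.20 total_interest=$556.20
After 10 (year_end (apply 5% annual interest)): balance=$2474.01 total_interest=$674.01
After 11 (deposit($50)): balance=$2524.01 total_interest=$674.01
After 12 (deposit($100)): balance=$2624.01 total_interest=$674.01

Answer: 674.01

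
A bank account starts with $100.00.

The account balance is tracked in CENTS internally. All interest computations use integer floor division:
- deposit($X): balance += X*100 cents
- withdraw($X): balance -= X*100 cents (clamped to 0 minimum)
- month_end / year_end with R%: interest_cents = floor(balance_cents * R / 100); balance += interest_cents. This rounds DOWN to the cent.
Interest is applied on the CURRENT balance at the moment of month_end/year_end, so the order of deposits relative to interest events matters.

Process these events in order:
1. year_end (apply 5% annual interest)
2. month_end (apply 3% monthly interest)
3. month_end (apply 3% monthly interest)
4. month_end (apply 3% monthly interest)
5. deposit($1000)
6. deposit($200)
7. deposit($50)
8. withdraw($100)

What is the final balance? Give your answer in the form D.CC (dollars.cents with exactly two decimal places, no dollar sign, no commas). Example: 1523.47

Answer: 1264.73

Derivation:
After 1 (year_end (apply 5% annual interest)): balance=$105.00 total_interest=$5.00
After 2 (month_end (apply 3% monthly interest)): balance=$108.15 total_interest=$8.15
After 3 (month_end (apply 3% monthly interest)): balance=$111.39 total_interest=$11.39
After 4 (month_end (apply 3% monthly interest)): balance=$114.73 total_interest=$14.73
After 5 (deposit($1000)): balance=$1114.73 total_interest=$14.73
After 6 (deposit($200)): balance=$1314.73 total_interest=$14.73
After 7 (deposit($50)): balance=$1364.73 total_interest=$14.73
After 8 (withdraw($100)): balance=$1264.73 total_interest=$14.73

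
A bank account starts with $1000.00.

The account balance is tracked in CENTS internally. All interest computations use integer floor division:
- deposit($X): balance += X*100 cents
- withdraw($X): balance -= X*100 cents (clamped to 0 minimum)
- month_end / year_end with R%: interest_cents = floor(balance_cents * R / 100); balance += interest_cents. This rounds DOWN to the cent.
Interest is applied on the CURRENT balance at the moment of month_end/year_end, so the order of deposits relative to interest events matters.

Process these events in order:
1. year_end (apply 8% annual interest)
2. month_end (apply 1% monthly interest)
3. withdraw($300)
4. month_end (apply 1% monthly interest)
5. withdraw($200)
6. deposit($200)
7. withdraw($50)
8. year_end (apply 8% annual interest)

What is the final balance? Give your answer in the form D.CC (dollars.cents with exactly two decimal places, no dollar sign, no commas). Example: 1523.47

Answer: 808.59

Derivation:
After 1 (year_end (apply 8% annual interest)): balance=$1080.00 total_interest=$80.00
After 2 (month_end (apply 1% monthly interest)): balance=$1090.80 total_interest=$90.80
After 3 (withdraw($300)): balance=$790.80 total_interest=$90.80
After 4 (month_end (apply 1% monthly interest)): balance=$798.70 total_interest=$98.70
After 5 (withdraw($200)): balance=$598.70 total_interest=$98.70
After 6 (deposit($200)): balance=$798.70 total_interest=$98.70
After 7 (withdraw($50)): balance=$748.70 total_interest=$98.70
After 8 (year_end (apply 8% annual interest)): balance=$808.59 total_interest=$158.59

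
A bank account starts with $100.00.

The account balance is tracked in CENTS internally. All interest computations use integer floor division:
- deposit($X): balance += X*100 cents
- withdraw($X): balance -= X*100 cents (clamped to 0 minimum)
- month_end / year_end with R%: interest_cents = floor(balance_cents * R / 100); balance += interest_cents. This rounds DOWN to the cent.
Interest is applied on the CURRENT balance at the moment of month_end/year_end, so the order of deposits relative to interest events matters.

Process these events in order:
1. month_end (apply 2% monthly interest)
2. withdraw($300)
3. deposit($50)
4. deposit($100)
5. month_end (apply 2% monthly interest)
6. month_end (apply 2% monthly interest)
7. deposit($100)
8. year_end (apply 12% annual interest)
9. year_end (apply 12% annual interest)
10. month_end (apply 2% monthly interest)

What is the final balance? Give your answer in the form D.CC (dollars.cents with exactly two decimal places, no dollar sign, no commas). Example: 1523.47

After 1 (month_end (apply 2% monthly interest)): balance=$102.00 total_interest=$2.00
After 2 (withdraw($300)): balance=$0.00 total_interest=$2.00
After 3 (deposit($50)): balance=$50.00 total_interest=$2.00
After 4 (deposit($100)): balance=$150.00 total_interest=$2.00
After 5 (month_end (apply 2% monthly interest)): balance=$153.00 total_interest=$5.00
After 6 (month_end (apply 2% monthly interest)): balance=$156.06 total_interest=$8.06
After 7 (deposit($100)): balance=$256.06 total_interest=$8.06
After 8 (year_end (apply 12% annual interest)): balance=$286.78 total_interest=$38.78
After 9 (year_end (apply 12% annual interest)): balance=$321.19 total_interest=$73.19
After 10 (month_end (apply 2% monthly interest)): balance=$327.61 total_interest=$79.61

Answer: 327.61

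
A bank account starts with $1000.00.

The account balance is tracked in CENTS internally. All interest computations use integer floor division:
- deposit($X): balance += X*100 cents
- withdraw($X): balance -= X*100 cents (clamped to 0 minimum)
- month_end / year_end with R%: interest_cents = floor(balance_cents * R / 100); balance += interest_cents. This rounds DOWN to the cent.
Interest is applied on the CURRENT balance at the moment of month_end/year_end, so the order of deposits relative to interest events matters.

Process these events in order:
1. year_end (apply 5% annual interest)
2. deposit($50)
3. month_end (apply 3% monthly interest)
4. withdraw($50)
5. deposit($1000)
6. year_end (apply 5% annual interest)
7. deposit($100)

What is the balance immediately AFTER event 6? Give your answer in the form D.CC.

After 1 (year_end (apply 5% annual interest)): balance=$1050.00 total_interest=$50.00
After 2 (deposit($50)): balance=$1100.00 total_interest=$50.00
After 3 (month_end (apply 3% monthly interest)): balance=$1133.00 total_interest=$83.00
After 4 (withdraw($50)): balance=$1083.00 total_interest=$83.00
After 5 (deposit($1000)): balance=$2083.00 total_interest=$83.00
After 6 (year_end (apply 5% annual interest)): balance=$2187.15 total_interest=$187.15

Answer: 2187.15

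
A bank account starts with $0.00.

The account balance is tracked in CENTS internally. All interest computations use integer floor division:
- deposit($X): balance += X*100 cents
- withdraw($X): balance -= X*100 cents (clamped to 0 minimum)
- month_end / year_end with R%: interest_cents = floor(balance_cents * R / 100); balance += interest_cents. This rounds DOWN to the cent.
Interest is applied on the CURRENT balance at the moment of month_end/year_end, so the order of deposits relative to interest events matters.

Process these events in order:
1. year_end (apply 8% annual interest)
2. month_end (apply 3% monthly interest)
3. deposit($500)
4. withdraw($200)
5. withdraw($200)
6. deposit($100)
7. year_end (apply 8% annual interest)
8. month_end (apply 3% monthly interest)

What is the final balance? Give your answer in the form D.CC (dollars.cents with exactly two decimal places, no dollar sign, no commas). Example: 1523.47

Answer: 222.48

Derivation:
After 1 (year_end (apply 8% annual interest)): balance=$0.00 total_interest=$0.00
After 2 (month_end (apply 3% monthly interest)): balance=$0.00 total_interest=$0.00
After 3 (deposit($500)): balance=$500.00 total_interest=$0.00
After 4 (withdraw($200)): balance=$300.00 total_interest=$0.00
After 5 (withdraw($200)): balance=$100.00 total_interest=$0.00
After 6 (deposit($100)): balance=$200.00 total_interest=$0.00
After 7 (year_end (apply 8% annual interest)): balance=$216.00 total_interest=$16.00
After 8 (month_end (apply 3% monthly interest)): balance=$222.48 total_interest=$22.48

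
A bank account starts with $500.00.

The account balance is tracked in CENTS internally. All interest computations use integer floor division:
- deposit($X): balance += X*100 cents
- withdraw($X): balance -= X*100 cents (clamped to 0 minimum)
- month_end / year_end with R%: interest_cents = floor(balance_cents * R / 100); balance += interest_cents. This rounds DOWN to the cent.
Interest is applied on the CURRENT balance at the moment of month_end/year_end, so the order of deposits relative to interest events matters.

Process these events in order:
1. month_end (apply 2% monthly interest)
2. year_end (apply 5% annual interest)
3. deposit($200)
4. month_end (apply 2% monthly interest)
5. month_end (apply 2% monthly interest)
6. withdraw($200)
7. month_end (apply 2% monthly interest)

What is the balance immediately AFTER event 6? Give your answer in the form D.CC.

Answer: 565.21

Derivation:
After 1 (month_end (apply 2% monthly interest)): balance=$510.00 total_interest=$10.00
After 2 (year_end (apply 5% annual interest)): balance=$535.50 total_interest=$35.50
After 3 (deposit($200)): balance=$735.50 total_interest=$35.50
After 4 (month_end (apply 2% monthly interest)): balance=$750.21 total_interest=$50.21
After 5 (month_end (apply 2% monthly interest)): balance=$765.21 total_interest=$65.21
After 6 (withdraw($200)): balance=$565.21 total_interest=$65.21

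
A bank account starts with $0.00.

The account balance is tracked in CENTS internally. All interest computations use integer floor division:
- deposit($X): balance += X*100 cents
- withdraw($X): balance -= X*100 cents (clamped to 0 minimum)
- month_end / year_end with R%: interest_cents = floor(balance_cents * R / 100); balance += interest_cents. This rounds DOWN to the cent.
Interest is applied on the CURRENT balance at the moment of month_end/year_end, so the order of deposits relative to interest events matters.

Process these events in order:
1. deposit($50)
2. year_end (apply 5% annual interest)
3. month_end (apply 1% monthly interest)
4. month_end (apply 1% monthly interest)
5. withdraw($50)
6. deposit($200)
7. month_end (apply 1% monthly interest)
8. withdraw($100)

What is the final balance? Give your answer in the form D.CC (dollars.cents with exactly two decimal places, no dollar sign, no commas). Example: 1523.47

Answer: 105.58

Derivation:
After 1 (deposit($50)): balance=$50.00 total_interest=$0.00
After 2 (year_end (apply 5% annual interest)): balance=$52.50 total_interest=$2.50
After 3 (month_end (apply 1% monthly interest)): balance=$53.02 total_interest=$3.02
After 4 (month_end (apply 1% monthly interest)): balance=$53.55 total_interest=$3.55
After 5 (withdraw($50)): balance=$3.55 total_interest=$3.55
After 6 (deposit($200)): balance=$203.55 total_interest=$3.55
After 7 (month_end (apply 1% monthly interest)): balance=$205.58 total_interest=$5.58
After 8 (withdraw($100)): balance=$105.58 total_interest=$5.58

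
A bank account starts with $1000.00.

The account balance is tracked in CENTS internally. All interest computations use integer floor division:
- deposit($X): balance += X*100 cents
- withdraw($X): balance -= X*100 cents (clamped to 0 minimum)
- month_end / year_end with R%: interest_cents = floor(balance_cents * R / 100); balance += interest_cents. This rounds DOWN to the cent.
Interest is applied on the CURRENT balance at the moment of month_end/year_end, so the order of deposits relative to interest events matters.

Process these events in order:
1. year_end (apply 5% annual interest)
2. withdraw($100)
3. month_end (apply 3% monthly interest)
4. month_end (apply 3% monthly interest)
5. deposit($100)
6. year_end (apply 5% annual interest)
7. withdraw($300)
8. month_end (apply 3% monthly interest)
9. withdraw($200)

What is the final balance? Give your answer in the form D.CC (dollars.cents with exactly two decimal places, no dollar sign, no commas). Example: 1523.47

Answer: 689.13

Derivation:
After 1 (year_end (apply 5% annual interest)): balance=$1050.00 total_interest=$50.00
After 2 (withdraw($100)): balance=$950.00 total_interest=$50.00
After 3 (month_end (apply 3% monthly interest)): balance=$978.50 total_interest=$78.50
After 4 (month_end (apply 3% monthly interest)): balance=$1007.85 total_interest=$107.85
After 5 (deposit($100)): balance=$1107.85 total_interest=$107.85
After 6 (year_end (apply 5% annual interest)): balance=$1163.24 total_interest=$163.24
After 7 (withdraw($300)): balance=$863.24 total_interest=$163.24
After 8 (month_end (apply 3% monthly interest)): balance=$889.13 total_interest=$189.13
After 9 (withdraw($200)): balance=$689.13 total_interest=$189.13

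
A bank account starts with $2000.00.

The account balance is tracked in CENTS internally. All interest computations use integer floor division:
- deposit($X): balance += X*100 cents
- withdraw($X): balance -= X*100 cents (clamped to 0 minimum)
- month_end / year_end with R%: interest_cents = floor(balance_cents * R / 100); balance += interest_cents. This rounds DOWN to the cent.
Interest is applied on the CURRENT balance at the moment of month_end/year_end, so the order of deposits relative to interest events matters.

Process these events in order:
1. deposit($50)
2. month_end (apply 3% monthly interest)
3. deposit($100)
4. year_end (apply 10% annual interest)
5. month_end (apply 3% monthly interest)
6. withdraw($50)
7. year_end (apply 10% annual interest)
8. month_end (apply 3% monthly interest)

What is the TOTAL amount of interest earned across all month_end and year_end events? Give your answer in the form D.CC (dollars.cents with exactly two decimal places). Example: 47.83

Answer: 682.21

Derivation:
After 1 (deposit($50)): balance=$2050.00 total_interest=$0.00
After 2 (month_end (apply 3% monthly interest)): balance=$2111.50 total_interest=$61.50
After 3 (deposit($100)): balance=$2211.50 total_interest=$61.50
After 4 (year_end (apply 10% annual interest)): balance=$2432.65 total_interest=$282.65
After 5 (month_end (apply 3% monthly interest)): balance=$2505.62 total_interest=$355.62
After 6 (withdraw($50)): balance=$2455.62 total_interest=$355.62
After 7 (year_end (apply 10% annual interest)): balance=$2701.18 total_interest=$601.18
After 8 (month_end (apply 3% monthly interest)): balance=$2782.21 total_interest=$682.21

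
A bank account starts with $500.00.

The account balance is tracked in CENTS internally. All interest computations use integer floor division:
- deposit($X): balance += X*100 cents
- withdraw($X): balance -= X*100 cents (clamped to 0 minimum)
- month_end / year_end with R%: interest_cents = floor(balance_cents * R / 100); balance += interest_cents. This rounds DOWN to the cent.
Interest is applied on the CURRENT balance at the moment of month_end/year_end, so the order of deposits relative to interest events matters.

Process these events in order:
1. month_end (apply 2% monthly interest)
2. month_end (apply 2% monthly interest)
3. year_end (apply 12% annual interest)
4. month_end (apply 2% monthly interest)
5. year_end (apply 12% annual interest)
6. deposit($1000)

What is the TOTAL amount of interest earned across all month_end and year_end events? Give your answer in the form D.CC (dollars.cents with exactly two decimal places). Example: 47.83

After 1 (month_end (apply 2% monthly interest)): balance=$510.00 total_interest=$10.00
After 2 (month_end (apply 2% monthly interest)): balance=$520.20 total_interest=$20.20
After 3 (year_end (apply 12% annual interest)): balance=$582.62 total_interest=$82.62
After 4 (month_end (apply 2% monthly interest)): balance=$594.27 total_interest=$94.27
After 5 (year_end (apply 12% annual interest)): balance=$665.58 total_interest=$165.58
After 6 (deposit($1000)): balance=$1665.58 total_interest=$165.58

Answer: 165.58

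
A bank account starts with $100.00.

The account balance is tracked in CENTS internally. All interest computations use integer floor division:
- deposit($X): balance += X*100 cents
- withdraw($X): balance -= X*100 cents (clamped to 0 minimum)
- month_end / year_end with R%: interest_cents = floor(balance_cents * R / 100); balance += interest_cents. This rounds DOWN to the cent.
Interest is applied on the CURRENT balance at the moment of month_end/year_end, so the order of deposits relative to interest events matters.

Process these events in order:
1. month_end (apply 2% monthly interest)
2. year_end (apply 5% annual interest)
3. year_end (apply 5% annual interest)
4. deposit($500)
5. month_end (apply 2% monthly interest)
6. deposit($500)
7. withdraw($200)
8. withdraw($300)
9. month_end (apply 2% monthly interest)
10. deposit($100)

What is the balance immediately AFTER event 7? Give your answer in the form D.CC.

Answer: 924.69

Derivation:
After 1 (month_end (apply 2% monthly interest)): balance=$102.00 total_interest=$2.00
After 2 (year_end (apply 5% annual interest)): balance=$107.10 total_interest=$7.10
After 3 (year_end (apply 5% annual interest)): balance=$112.45 total_interest=$12.45
After 4 (deposit($500)): balance=$612.45 total_interest=$12.45
After 5 (month_end (apply 2% monthly interest)): balance=$624.69 total_interest=$24.69
After 6 (deposit($500)): balance=$1124.69 total_interest=$24.69
After 7 (withdraw($200)): balance=$924.69 total_interest=$24.69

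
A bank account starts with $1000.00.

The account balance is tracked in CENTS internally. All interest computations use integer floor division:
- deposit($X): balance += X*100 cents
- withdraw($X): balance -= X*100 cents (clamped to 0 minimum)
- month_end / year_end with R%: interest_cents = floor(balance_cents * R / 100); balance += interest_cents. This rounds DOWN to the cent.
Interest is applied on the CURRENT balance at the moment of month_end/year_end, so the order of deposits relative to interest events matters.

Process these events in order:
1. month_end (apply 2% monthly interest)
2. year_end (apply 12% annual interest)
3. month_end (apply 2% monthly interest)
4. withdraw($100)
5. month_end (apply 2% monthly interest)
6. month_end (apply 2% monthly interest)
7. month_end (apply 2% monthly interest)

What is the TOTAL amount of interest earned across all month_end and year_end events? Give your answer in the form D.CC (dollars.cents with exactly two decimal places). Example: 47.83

Answer: 230.43

Derivation:
After 1 (month_end (apply 2% monthly interest)): balance=$1020.00 total_interest=$20.00
After 2 (year_end (apply 12% annual interest)): balance=$1142.40 total_interest=$142.40
After 3 (month_end (apply 2% monthly interest)): balance=$1165.24 total_interest=$165.24
After 4 (withdraw($100)): balance=$1065.24 total_interest=$165.24
After 5 (month_end (apply 2% monthly interest)): balance=$1086.54 total_interest=$186.54
After 6 (month_end (apply 2% monthly interest)): balance=$1108.27 total_interest=$208.27
After 7 (month_end (apply 2% monthly interest)): balance=$1130.43 total_interest=$230.43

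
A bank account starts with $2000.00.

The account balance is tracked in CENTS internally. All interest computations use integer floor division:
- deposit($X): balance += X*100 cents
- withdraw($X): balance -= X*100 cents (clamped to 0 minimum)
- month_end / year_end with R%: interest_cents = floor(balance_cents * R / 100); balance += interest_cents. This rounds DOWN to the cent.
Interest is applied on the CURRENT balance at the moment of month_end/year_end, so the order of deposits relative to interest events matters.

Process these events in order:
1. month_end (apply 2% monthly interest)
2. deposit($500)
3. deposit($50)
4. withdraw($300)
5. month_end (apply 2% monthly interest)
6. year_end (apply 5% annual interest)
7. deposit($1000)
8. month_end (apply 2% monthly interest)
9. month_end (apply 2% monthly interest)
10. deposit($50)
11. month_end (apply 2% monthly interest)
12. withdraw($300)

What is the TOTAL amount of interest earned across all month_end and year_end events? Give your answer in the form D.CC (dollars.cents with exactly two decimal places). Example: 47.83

Answer: 414.91

Derivation:
After 1 (month_end (apply 2% monthly interest)): balance=$2040.00 total_interest=$40.00
After 2 (deposit($500)): balance=$2540.00 total_interest=$40.00
After 3 (deposit($50)): balance=$2590.00 total_interest=$40.00
After 4 (withdraw($300)): balance=$2290.00 total_interest=$40.00
After 5 (month_end (apply 2% monthly interest)): balance=$2335.80 total_interest=$85.80
After 6 (year_end (apply 5% annual interest)): balance=$2452.59 total_interest=$202.59
After 7 (deposit($1000)): balance=$3452.59 total_interest=$202.59
After 8 (month_end (apply 2% monthly interest)): balance=$3521.64 total_interest=$271.64
After 9 (month_end (apply 2% monthly interest)): balance=$3592.07 total_interest=$342.07
After 10 (deposit($50)): balance=$3642.07 total_interest=$342.07
After 11 (month_end (apply 2% monthly interest)): balance=$3714.91 total_interest=$414.91
After 12 (withdraw($300)): balance=$3414.91 total_interest=$414.91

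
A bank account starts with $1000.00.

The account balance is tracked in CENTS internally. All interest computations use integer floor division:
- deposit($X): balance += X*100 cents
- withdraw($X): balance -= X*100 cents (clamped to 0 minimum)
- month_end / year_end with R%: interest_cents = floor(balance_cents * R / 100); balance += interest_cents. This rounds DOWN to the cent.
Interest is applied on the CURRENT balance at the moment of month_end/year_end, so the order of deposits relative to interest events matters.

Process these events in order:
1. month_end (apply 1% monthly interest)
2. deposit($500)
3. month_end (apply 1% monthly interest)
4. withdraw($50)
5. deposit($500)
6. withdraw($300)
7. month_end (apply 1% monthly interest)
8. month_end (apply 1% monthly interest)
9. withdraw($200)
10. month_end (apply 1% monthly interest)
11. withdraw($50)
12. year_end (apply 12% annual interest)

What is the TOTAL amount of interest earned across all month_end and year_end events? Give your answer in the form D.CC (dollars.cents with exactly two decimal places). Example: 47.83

Answer: 250.70

Derivation:
After 1 (month_end (apply 1% monthly interest)): balance=$1010.00 total_interest=$10.00
After 2 (deposit($500)): balance=$1510.00 total_interest=$10.00
After 3 (month_end (apply 1% monthly interest)): balance=$1525.10 total_interest=$25.10
After 4 (withdraw($50)): balance=$1475.10 total_interest=$25.10
After 5 (deposit($500)): balance=$1975.10 total_interest=$25.10
After 6 (withdraw($300)): balance=$1675.10 total_interest=$25.10
After 7 (month_end (apply 1% monthly interest)): balance=$1691.85 total_interest=$41.85
After 8 (month_end (apply 1% monthly interest)): balance=$1708.76 total_interest=$58.76
After 9 (withdraw($200)): balance=$1508.76 total_interest=$58.76
After 10 (month_end (apply 1% monthly interest)): balance=$1523.84 total_interest=$73.84
After 11 (withdraw($50)): balance=$1473.84 total_interest=$73.84
After 12 (year_end (apply 12% annual interest)): balance=$1650.70 total_interest=$250.70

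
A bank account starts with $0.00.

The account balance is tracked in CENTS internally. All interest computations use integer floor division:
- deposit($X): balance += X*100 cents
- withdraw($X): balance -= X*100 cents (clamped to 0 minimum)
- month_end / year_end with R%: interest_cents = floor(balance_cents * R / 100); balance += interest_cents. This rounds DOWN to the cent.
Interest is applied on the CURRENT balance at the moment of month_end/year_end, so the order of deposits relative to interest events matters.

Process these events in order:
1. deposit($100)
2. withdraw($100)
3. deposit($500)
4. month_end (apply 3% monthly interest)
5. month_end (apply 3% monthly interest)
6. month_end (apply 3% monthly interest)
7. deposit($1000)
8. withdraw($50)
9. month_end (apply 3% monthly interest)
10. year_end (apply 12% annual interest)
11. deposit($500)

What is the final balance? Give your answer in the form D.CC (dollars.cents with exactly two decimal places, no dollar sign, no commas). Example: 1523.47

Answer: 2226.20

Derivation:
After 1 (deposit($100)): balance=$100.00 total_interest=$0.00
After 2 (withdraw($100)): balance=$0.00 total_interest=$0.00
After 3 (deposit($500)): balance=$500.00 total_interest=$0.00
After 4 (month_end (apply 3% monthly interest)): balance=$515.00 total_interest=$15.00
After 5 (month_end (apply 3% monthly interest)): balance=$530.45 total_interest=$30.45
After 6 (month_end (apply 3% monthly interest)): balance=$546.36 total_interest=$46.36
After 7 (deposit($1000)): balance=$1546.36 total_interest=$46.36
After 8 (withdraw($50)): balance=$1496.36 total_interest=$46.36
After 9 (month_end (apply 3% monthly interest)): balance=$1541.25 total_interest=$91.25
After 10 (year_end (apply 12% annual interest)): balance=$1726.20 total_interest=$276.20
After 11 (deposit($500)): balance=$2226.20 total_interest=$276.20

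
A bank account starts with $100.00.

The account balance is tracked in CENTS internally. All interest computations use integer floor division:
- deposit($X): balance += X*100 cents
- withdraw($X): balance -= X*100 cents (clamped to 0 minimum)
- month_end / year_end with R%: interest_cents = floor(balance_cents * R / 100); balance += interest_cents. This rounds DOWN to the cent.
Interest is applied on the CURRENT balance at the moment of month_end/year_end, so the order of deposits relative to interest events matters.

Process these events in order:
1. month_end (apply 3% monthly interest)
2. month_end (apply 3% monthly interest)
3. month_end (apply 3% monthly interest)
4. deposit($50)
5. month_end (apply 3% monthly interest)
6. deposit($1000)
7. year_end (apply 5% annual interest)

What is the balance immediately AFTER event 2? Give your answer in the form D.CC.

After 1 (month_end (apply 3% monthly interest)): balance=$103.00 total_interest=$3.00
After 2 (month_end (apply 3% monthly interest)): balance=$106.09 total_interest=$6.09

Answer: 106.09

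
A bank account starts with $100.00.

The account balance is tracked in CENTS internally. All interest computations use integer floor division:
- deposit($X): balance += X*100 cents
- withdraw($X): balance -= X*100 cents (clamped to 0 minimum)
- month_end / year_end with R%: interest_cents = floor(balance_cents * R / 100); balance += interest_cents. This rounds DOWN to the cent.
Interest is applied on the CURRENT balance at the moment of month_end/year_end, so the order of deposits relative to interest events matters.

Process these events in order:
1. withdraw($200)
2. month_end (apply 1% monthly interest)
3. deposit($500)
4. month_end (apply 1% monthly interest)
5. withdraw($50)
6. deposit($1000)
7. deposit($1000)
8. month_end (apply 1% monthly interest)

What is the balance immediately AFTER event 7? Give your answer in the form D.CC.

After 1 (withdraw($200)): balance=$0.00 total_interest=$0.00
After 2 (month_end (apply 1% monthly interest)): balance=$0.00 total_interest=$0.00
After 3 (deposit($500)): balance=$500.00 total_interest=$0.00
After 4 (month_end (apply 1% monthly interest)): balance=$505.00 total_interest=$5.00
After 5 (withdraw($50)): balance=$455.00 total_interest=$5.00
After 6 (deposit($1000)): balance=$1455.00 total_interest=$5.00
After 7 (deposit($1000)): balance=$2455.00 total_interest=$5.00

Answer: 2455.00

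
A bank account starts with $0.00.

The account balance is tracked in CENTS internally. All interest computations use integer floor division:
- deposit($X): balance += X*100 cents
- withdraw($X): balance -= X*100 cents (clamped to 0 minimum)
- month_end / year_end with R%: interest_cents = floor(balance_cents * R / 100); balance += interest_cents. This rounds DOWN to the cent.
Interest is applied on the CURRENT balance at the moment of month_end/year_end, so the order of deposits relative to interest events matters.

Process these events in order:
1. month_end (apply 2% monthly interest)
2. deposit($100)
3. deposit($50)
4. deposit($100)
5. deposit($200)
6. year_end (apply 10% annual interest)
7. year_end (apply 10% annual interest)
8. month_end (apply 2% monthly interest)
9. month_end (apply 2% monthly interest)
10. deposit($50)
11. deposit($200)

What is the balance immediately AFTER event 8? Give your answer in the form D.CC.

After 1 (month_end (apply 2% monthly interest)): balance=$0.00 total_interest=$0.00
After 2 (deposit($100)): balance=$100.00 total_interest=$0.00
After 3 (deposit($50)): balance=$150.00 total_interest=$0.00
After 4 (deposit($100)): balance=$250.00 total_interest=$0.00
After 5 (deposit($200)): balance=$450.00 total_interest=$0.00
After 6 (year_end (apply 10% annual interest)): balance=$495.00 total_interest=$45.00
After 7 (year_end (apply 10% annual interest)): balance=$544.50 total_interest=$94.50
After 8 (month_end (apply 2% monthly interest)): balance=$555.39 total_interest=$105.39

Answer: 555.39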